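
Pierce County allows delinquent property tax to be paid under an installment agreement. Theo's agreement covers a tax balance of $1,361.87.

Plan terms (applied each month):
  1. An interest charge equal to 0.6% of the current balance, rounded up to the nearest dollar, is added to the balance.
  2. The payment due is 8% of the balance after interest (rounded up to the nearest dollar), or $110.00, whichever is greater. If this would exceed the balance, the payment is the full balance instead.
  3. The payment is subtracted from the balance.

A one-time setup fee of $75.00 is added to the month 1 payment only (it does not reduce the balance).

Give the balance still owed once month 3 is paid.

$1,055.87

Month 1: $1,361.87 +$9.00 interest = $1,370.87; pay $110.00 (+ $75.00 fee) → $1,260.87
Month 2: $1,260.87 +$8.00 interest = $1,268.87; pay $110.00 → $1,158.87
Month 3: $1,158.87 +$7.00 interest = $1,165.87; pay $110.00 → $1,055.87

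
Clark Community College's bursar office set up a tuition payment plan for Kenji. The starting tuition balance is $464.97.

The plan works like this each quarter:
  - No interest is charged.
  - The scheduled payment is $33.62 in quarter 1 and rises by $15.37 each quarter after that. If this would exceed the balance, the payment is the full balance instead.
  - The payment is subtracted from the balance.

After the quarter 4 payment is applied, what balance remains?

$238.27

# | Opening | Payment | End bal
1 | $464.97 | $33.62 | $431.35
2 | $431.35 | $48.99 | $382.36
3 | $382.36 | $64.36 | $318.00
4 | $318.00 | $79.73 | $238.27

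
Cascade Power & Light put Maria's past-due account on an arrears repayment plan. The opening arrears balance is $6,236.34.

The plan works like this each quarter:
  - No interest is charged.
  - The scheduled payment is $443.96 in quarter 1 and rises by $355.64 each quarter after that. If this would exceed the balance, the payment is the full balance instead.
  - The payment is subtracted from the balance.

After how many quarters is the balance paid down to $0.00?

6

Quarter 1: opening $6,236.34; payment $443.96; balance $5,792.38
Quarter 2: opening $5,792.38; payment $799.60; balance $4,992.78
Quarter 3: opening $4,992.78; payment $1,155.24; balance $3,837.54
Quarter 4: opening $3,837.54; payment $1,510.88; balance $2,326.66
Quarter 5: opening $2,326.66; payment $1,866.52; balance $460.14
Quarter 6: opening $460.14; payment $460.14; balance $0.00
Balance reaches $0.00 in quarter 6.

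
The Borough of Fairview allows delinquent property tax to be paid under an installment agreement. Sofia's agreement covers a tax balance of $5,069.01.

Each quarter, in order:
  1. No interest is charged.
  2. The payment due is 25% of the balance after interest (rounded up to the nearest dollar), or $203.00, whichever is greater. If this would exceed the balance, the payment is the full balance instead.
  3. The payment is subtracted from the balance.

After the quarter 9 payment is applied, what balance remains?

$268.01

Quarter 1: opening $5,069.01; payment $1,268.00; balance $3,801.01
Quarter 2: opening $3,801.01; payment $951.00; balance $2,850.01
Quarter 3: opening $2,850.01; payment $713.00; balance $2,137.01
Quarter 4: opening $2,137.01; payment $535.00; balance $1,602.01
Quarter 5: opening $1,602.01; payment $401.00; balance $1,201.01
Quarter 6: opening $1,201.01; payment $301.00; balance $900.01
Quarter 7: opening $900.01; payment $226.00; balance $674.01
Quarter 8: opening $674.01; payment $203.00; balance $471.01
Quarter 9: opening $471.01; payment $203.00; balance $268.01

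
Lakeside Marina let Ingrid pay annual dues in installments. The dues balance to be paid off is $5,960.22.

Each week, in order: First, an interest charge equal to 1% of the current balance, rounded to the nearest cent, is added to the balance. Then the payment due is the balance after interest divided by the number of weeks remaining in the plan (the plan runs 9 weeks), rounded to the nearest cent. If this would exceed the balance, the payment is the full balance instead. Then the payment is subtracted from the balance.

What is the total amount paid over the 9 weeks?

$6,266.32

Week 1: $5,960.22 +$59.60 interest = $6,019.82; pay $668.87 → $5,350.95
Week 2: $5,350.95 +$53.51 interest = $5,404.46; pay $675.56 → $4,728.90
Week 3: $4,728.90 +$47.29 interest = $4,776.19; pay $682.31 → $4,093.88
Week 4: $4,093.88 +$40.94 interest = $4,134.82; pay $689.14 → $3,445.68
Week 5: $3,445.68 +$34.46 interest = $3,480.14; pay $696.03 → $2,784.11
Week 6: $2,784.11 +$27.84 interest = $2,811.95; pay $702.99 → $2,108.96
Week 7: $2,108.96 +$21.09 interest = $2,130.05; pay $710.02 → $1,420.03
Week 8: $1,420.03 +$14.20 interest = $1,434.23; pay $717.12 → $717.11
Week 9: $717.11 +$7.17 interest = $724.28; pay $724.28 → $0.00
Total paid: $6,266.32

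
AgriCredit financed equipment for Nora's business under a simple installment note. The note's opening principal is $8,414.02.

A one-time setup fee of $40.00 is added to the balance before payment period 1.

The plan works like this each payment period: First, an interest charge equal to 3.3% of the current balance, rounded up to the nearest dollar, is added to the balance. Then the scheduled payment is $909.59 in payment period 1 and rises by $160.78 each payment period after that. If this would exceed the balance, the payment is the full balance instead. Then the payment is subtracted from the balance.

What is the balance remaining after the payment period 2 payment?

$7,012.06

# | Opening | Interest | Payment | End bal
1 | $8,454.02 | $279.00 | $909.59 | $7,823.43
2 | $7,823.43 | $259.00 | $1,070.37 | $7,012.06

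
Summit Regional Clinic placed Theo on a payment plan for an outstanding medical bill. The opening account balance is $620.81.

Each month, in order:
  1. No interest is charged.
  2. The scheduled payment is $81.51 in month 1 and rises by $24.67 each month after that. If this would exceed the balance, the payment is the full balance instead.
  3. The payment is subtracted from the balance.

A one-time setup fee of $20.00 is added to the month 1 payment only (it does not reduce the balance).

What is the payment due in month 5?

$146.75

Month 1: $620.81 − $81.51 (+ $20.00 fee) → $539.30
Month 2: $539.30 − $106.18 → $433.12
Month 3: $433.12 − $130.85 → $302.27
Month 4: $302.27 − $155.52 → $146.75
Month 5: $146.75 − $146.75 → $0.00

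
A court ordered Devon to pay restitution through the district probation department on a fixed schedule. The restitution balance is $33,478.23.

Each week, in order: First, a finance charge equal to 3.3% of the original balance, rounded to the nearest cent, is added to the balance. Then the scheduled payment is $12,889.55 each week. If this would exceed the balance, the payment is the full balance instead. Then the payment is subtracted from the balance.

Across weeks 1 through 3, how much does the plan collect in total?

Week 1: $33,478.23 +$1,104.78 interest = $34,583.01; pay $12,889.55 → $21,693.46
Week 2: $21,693.46 +$1,104.78 interest = $22,798.24; pay $12,889.55 → $9,908.69
Week 3: $9,908.69 +$1,104.78 interest = $11,013.47; pay $11,013.47 → $0.00
Total paid: $36,792.57

$36,792.57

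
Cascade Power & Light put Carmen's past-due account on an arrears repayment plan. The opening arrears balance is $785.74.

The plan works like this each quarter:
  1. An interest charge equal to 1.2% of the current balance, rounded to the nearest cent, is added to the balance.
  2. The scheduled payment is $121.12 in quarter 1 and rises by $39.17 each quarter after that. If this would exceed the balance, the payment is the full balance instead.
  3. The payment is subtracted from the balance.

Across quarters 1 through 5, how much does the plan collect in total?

Quarter 1: $785.74 +$9.43 interest = $795.17; pay $121.12 → $674.05
Quarter 2: $674.05 +$8.09 interest = $682.14; pay $160.29 → $521.85
Quarter 3: $521.85 +$6.26 interest = $528.11; pay $199.46 → $328.65
Quarter 4: $328.65 +$3.94 interest = $332.59; pay $238.63 → $93.96
Quarter 5: $93.96 +$1.13 interest = $95.09; pay $95.09 → $0.00
Total paid: $814.59

$814.59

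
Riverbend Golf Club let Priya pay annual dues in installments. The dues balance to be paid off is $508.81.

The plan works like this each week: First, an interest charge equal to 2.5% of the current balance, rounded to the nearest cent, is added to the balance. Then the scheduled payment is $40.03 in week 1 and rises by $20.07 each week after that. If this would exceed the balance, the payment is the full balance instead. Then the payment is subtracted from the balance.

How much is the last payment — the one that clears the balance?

Week 1: opening $508.81; interest $12.72 → $521.53; payment $40.03; balance $481.50
Week 2: opening $481.50; interest $12.04 → $493.54; payment $60.10; balance $433.44
Week 3: opening $433.44; interest $10.84 → $444.28; payment $80.17; balance $364.11
Week 4: opening $364.11; interest $9.10 → $373.21; payment $100.24; balance $272.97
Week 5: opening $272.97; interest $6.82 → $279.79; payment $120.31; balance $159.48
Week 6: opening $159.48; interest $3.99 → $163.47; payment $140.38; balance $23.09
Week 7: opening $23.09; interest $0.58 → $23.67; payment $23.67; balance $0.00

$23.67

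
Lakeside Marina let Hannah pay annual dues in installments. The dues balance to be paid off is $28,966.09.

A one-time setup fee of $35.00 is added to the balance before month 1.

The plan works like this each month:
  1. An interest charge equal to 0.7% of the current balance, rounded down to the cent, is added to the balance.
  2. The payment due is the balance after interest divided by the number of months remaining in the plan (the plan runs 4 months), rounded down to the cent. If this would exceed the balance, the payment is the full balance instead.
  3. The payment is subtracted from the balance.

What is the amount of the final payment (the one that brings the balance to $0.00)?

$7,455.41

Month 1: opening $29,001.09; interest $203.00 → $29,204.09; payment $7,301.02; balance $21,903.07
Month 2: opening $21,903.07; interest $153.32 → $22,056.39; payment $7,352.13; balance $14,704.26
Month 3: opening $14,704.26; interest $102.92 → $14,807.18; payment $7,403.59; balance $7,403.59
Month 4: opening $7,403.59; interest $51.82 → $7,455.41; payment $7,455.41; balance $0.00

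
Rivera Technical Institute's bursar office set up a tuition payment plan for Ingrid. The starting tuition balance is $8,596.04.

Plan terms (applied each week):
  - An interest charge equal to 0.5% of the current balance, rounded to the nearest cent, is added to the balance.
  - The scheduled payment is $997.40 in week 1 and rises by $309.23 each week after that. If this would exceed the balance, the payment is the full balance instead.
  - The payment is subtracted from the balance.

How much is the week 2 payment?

Week 1: $8,596.04 +$42.98 interest = $8,639.02; pay $997.40 → $7,641.62
Week 2: $7,641.62 +$38.21 interest = $7,679.83; pay $1,306.63 → $6,373.20

$1,306.63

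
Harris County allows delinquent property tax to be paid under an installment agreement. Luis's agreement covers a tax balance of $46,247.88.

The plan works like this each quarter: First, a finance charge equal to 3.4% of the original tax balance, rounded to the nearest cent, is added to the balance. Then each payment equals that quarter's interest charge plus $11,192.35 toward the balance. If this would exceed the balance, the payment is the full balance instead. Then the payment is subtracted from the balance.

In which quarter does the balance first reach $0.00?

Quarter 1: $46,247.88 +$1,572.43 interest = $47,820.31; pay $12,764.78 → $35,055.53
Quarter 2: $35,055.53 +$1,572.43 interest = $36,627.96; pay $12,764.78 → $23,863.18
Quarter 3: $23,863.18 +$1,572.43 interest = $25,435.61; pay $12,764.78 → $12,670.83
Quarter 4: $12,670.83 +$1,572.43 interest = $14,243.26; pay $12,764.78 → $1,478.48
Quarter 5: $1,478.48 +$1,572.43 interest = $3,050.91; pay $3,050.91 → $0.00
Balance reaches $0.00 in quarter 5.

5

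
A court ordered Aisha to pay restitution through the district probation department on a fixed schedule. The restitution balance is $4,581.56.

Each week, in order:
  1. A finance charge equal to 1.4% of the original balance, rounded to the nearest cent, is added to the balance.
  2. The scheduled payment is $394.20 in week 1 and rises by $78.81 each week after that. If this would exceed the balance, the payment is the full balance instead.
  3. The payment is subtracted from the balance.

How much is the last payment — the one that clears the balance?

Week 1: $4,581.56 +$64.14 interest = $4,645.70; pay $394.20 → $4,251.50
Week 2: $4,251.50 +$64.14 interest = $4,315.64; pay $473.01 → $3,842.63
Week 3: $3,842.63 +$64.14 interest = $3,906.77; pay $551.82 → $3,354.95
Week 4: $3,354.95 +$64.14 interest = $3,419.09; pay $630.63 → $2,788.46
Week 5: $2,788.46 +$64.14 interest = $2,852.60; pay $709.44 → $2,143.16
Week 6: $2,143.16 +$64.14 interest = $2,207.30; pay $788.25 → $1,419.05
Week 7: $1,419.05 +$64.14 interest = $1,483.19; pay $867.06 → $616.13
Week 8: $616.13 +$64.14 interest = $680.27; pay $680.27 → $0.00

$680.27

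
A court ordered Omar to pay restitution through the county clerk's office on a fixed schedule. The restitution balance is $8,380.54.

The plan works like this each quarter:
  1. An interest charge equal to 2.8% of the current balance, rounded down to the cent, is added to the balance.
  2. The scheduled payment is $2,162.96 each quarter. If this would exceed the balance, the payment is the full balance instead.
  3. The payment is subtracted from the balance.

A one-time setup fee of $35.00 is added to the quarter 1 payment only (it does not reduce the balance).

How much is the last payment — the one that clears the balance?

$346.69

Quarter 1: $8,380.54 +$234.65 interest = $8,615.19; pay $2,162.96 (+ $35.00 fee) → $6,452.23
Quarter 2: $6,452.23 +$180.66 interest = $6,632.89; pay $2,162.96 → $4,469.93
Quarter 3: $4,469.93 +$125.15 interest = $4,595.08; pay $2,162.96 → $2,432.12
Quarter 4: $2,432.12 +$68.09 interest = $2,500.21; pay $2,162.96 → $337.25
Quarter 5: $337.25 +$9.44 interest = $346.69; pay $346.69 → $0.00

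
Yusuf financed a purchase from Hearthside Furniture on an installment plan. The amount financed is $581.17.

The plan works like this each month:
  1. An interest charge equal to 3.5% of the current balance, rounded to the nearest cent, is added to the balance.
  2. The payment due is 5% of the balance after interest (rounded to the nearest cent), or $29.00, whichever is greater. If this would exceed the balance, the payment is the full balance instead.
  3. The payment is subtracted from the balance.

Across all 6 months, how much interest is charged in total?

Month 1: $581.17 +$20.34 interest = $601.51; pay $30.08 → $571.43
Month 2: $571.43 +$20.00 interest = $591.43; pay $29.57 → $561.86
Month 3: $561.86 +$19.67 interest = $581.53; pay $29.08 → $552.45
Month 4: $552.45 +$19.34 interest = $571.79; pay $29.00 → $542.79
Month 5: $542.79 +$19.00 interest = $561.79; pay $29.00 → $532.79
Month 6: $532.79 +$18.65 interest = $551.44; pay $29.00 → $522.44
Total interest: $20.34 + $20.00 + $19.67 + $19.34 + $19.00 + $18.65 = $117.00

$117.00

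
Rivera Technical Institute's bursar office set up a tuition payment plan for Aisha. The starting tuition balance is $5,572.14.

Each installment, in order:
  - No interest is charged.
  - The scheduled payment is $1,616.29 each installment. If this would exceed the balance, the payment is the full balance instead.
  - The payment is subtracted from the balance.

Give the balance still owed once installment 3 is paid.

$723.27

Installment 1: opening $5,572.14; payment $1,616.29; balance $3,955.85
Installment 2: opening $3,955.85; payment $1,616.29; balance $2,339.56
Installment 3: opening $2,339.56; payment $1,616.29; balance $723.27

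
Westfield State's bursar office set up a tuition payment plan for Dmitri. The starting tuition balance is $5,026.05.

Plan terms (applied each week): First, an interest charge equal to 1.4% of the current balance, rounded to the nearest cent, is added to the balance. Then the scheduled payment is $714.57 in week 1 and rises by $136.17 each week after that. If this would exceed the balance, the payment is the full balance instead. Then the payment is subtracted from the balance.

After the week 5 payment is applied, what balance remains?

Week 1: opening $5,026.05; interest $70.36 → $5,096.41; payment $714.57; balance $4,381.84
Week 2: opening $4,381.84; interest $61.35 → $4,443.19; payment $850.74; balance $3,592.45
Week 3: opening $3,592.45; interest $50.29 → $3,642.74; payment $986.91; balance $2,655.83
Week 4: opening $2,655.83; interest $37.18 → $2,693.01; payment $1,123.08; balance $1,569.93
Week 5: opening $1,569.93; interest $21.98 → $1,591.91; payment $1,259.25; balance $332.66

$332.66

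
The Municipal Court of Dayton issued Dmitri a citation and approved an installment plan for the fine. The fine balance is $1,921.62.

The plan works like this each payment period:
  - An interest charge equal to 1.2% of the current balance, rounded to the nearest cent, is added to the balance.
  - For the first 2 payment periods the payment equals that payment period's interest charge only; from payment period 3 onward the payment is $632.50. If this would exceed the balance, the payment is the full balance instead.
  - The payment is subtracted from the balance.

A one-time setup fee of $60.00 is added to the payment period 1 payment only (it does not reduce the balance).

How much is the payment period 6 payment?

$72.14

Payment period 1: opening $1,921.62; interest $23.06 → $1,944.68; payment $23.06 (+ $60.00 fee); balance $1,921.62
Payment period 2: opening $1,921.62; interest $23.06 → $1,944.68; payment $23.06; balance $1,921.62
Payment period 3: opening $1,921.62; interest $23.06 → $1,944.68; payment $632.50; balance $1,312.18
Payment period 4: opening $1,312.18; interest $15.75 → $1,327.93; payment $632.50; balance $695.43
Payment period 5: opening $695.43; interest $8.35 → $703.78; payment $632.50; balance $71.28
Payment period 6: opening $71.28; interest $0.86 → $72.14; payment $72.14; balance $0.00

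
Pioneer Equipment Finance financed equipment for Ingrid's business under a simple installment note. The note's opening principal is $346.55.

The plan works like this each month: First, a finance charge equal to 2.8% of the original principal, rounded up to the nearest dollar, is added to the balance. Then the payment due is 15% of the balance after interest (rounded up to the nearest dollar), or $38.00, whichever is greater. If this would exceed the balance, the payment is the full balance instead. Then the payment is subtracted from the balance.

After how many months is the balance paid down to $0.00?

12

# | Opening | Interest | Payment | End bal
1 | $346.55 | $10.00 | $54.00 | $302.55
2 | $302.55 | $10.00 | $47.00 | $265.55
3 | $265.55 | $10.00 | $42.00 | $233.55
4 | $233.55 | $10.00 | $38.00 | $205.55
5 | $205.55 | $10.00 | $38.00 | $177.55
6 | $177.55 | $10.00 | $38.00 | $149.55
7 | $149.55 | $10.00 | $38.00 | $121.55
8 | $121.55 | $10.00 | $38.00 | $93.55
9 | $93.55 | $10.00 | $38.00 | $65.55
10 | $65.55 | $10.00 | $38.00 | $37.55
11 | $37.55 | $10.00 | $38.00 | $9.55
12 | $9.55 | $10.00 | $19.55 | $0.00
Balance reaches $0.00 in month 12.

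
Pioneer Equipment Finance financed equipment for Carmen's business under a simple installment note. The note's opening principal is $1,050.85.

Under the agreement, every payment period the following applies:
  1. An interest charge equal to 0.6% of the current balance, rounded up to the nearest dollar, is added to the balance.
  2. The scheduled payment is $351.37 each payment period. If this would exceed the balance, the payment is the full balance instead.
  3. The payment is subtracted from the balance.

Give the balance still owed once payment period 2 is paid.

Payment period 1: $1,050.85 +$7.00 interest = $1,057.85; pay $351.37 → $706.48
Payment period 2: $706.48 +$5.00 interest = $711.48; pay $351.37 → $360.11

$360.11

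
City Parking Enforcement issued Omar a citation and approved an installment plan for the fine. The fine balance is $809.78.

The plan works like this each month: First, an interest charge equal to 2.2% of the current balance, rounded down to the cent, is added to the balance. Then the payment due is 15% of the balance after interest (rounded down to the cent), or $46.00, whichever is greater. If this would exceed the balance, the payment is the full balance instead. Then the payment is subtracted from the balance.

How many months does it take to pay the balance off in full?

15

Month 1: opening $809.78; interest $17.81 → $827.59; payment $124.13; balance $703.46
Month 2: opening $703.46; interest $15.47 → $718.93; payment $107.83; balance $611.10
Month 3: opening $611.10; interest $13.44 → $624.54; payment $93.68; balance $530.86
Month 4: opening $530.86; interest $11.67 → $542.53; payment $81.37; balance $461.16
Month 5: opening $461.16; interest $10.14 → $471.30; payment $70.69; balance $400.61
Month 6: opening $400.61; interest $8.81 → $409.42; payment $61.41; balance $348.01
Month 7: opening $348.01; interest $7.65 → $355.66; payment $53.34; balance $302.32
Month 8: opening $302.32; interest $6.65 → $308.97; payment $46.34; balance $262.63
Month 9: opening $262.63; interest $5.77 → $268.40; payment $46.00; balance $222.40
Month 10: opening $222.40; interest $4.89 → $227.29; payment $46.00; balance $181.29
Month 11: opening $181.29; interest $3.98 → $185.27; payment $46.00; balance $139.27
Month 12: opening $139.27; interest $3.06 → $142.33; payment $46.00; balance $96.33
Month 13: opening $96.33; interest $2.11 → $98.44; payment $46.00; balance $52.44
Month 14: opening $52.44; interest $1.15 → $53.59; payment $46.00; balance $7.59
Month 15: opening $7.59; interest $0.16 → $7.75; payment $7.75; balance $0.00
Balance reaches $0.00 in month 15.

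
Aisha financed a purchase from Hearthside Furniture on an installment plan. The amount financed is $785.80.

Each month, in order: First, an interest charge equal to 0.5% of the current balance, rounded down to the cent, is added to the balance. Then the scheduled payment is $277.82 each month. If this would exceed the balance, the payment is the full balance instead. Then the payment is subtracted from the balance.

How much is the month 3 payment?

$237.81

Month 1: opening $785.80; interest $3.92 → $789.72; payment $277.82; balance $511.90
Month 2: opening $511.90; interest $2.55 → $514.45; payment $277.82; balance $236.63
Month 3: opening $236.63; interest $1.18 → $237.81; payment $237.81; balance $0.00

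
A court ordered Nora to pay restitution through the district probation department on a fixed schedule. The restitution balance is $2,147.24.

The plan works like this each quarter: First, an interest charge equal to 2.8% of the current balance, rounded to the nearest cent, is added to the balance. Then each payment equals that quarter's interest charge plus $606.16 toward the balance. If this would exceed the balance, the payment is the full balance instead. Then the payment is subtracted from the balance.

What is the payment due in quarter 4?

Quarter 1: $2,147.24 +$60.12 interest = $2,207.36; pay $666.28 → $1,541.08
Quarter 2: $1,541.08 +$43.15 interest = $1,584.23; pay $649.31 → $934.92
Quarter 3: $934.92 +$26.18 interest = $961.10; pay $632.34 → $328.76
Quarter 4: $328.76 +$9.21 interest = $337.97; pay $337.97 → $0.00

$337.97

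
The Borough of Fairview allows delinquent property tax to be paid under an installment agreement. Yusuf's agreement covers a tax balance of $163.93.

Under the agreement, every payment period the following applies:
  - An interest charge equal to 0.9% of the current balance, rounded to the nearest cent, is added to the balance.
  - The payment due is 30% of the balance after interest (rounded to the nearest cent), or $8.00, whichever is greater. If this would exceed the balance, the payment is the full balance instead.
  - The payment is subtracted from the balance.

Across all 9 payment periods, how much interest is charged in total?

# | Opening | Interest | Payment | End bal
1 | $163.93 | $1.48 | $49.62 | $115.79
2 | $115.79 | $1.04 | $35.05 | $81.78
3 | $81.78 | $0.74 | $24.76 | $57.76
4 | $57.76 | $0.52 | $17.48 | $40.80
5 | $40.80 | $0.37 | $12.35 | $28.82
6 | $28.82 | $0.26 | $8.72 | $20.36
7 | $20.36 | $0.18 | $8.00 | $12.54
8 | $12.54 | $0.11 | $8.00 | $4.65
9 | $4.65 | $0.04 | $4.69 | $0.00
Total interest: $1.48 + $1.04 + $0.74 + $0.52 + $0.37 + $0.26 + $0.18 + $0.11 + $0.04 = $4.74

$4.74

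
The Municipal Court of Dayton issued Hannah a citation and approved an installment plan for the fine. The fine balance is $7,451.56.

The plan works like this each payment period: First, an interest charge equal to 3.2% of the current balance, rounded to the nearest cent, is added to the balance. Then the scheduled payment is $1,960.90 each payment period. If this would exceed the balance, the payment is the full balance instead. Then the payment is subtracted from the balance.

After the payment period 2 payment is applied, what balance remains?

Payment period 1: $7,451.56 +$238.45 interest = $7,690.01; pay $1,960.90 → $5,729.11
Payment period 2: $5,729.11 +$183.33 interest = $5,912.44; pay $1,960.90 → $3,951.54

$3,951.54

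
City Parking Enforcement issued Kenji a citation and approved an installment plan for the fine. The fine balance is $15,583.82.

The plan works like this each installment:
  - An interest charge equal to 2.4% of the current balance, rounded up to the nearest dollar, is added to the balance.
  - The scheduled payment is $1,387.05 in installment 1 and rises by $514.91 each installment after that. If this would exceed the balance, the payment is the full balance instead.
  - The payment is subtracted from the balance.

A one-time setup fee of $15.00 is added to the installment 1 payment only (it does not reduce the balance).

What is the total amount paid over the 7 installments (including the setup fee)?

# | Opening | Interest | Payment | Fee | End bal
1 | $15,583.82 | $375.00 | $1,387.05 | $15.00 | $14,571.77
2 | $14,571.77 | $350.00 | $1,901.96 | — | $13,019.81
3 | $13,019.81 | $313.00 | $2,416.87 | — | $10,915.94
4 | $10,915.94 | $262.00 | $2,931.78 | — | $8,246.16
5 | $8,246.16 | $198.00 | $3,446.69 | — | $4,997.47
6 | $4,997.47 | $120.00 | $3,961.60 | — | $1,155.87
7 | $1,155.87 | $28.00 | $1,183.87 | — | $0.00
Total paid: $17,244.82

$17,244.82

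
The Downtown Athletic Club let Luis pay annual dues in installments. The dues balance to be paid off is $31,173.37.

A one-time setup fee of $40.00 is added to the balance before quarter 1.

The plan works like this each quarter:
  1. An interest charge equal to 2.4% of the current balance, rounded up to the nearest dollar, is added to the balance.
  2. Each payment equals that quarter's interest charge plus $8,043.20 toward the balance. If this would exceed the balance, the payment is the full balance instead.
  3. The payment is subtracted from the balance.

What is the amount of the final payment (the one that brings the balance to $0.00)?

Quarter 1: opening $31,213.37; interest $750.00 → $31,963.37; payment $8,793.20; balance $23,170.17
Quarter 2: opening $23,170.17; interest $557.00 → $23,727.17; payment $8,600.20; balance $15,126.97
Quarter 3: opening $15,126.97; interest $364.00 → $15,490.97; payment $8,407.20; balance $7,083.77
Quarter 4: opening $7,083.77; interest $171.00 → $7,254.77; payment $7,254.77; balance $0.00

$7,254.77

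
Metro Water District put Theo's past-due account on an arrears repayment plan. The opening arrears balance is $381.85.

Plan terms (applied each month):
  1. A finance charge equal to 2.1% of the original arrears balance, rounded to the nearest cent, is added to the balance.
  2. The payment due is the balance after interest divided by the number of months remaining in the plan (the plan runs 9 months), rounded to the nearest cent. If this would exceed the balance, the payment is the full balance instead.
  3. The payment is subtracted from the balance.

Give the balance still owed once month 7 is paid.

$106.17

Month 1: opening $381.85; interest $8.02 → $389.87; payment $43.32; balance $346.55
Month 2: opening $346.55; interest $8.02 → $354.57; payment $44.32; balance $310.25
Month 3: opening $310.25; interest $8.02 → $318.27; payment $45.47; balance $272.80
Month 4: opening $272.80; interest $8.02 → $280.82; payment $46.80; balance $234.02
Month 5: opening $234.02; interest $8.02 → $242.04; payment $48.41; balance $193.63
Month 6: opening $193.63; interest $8.02 → $201.65; payment $50.41; balance $151.24
Month 7: opening $151.24; interest $8.02 → $159.26; payment $53.09; balance $106.17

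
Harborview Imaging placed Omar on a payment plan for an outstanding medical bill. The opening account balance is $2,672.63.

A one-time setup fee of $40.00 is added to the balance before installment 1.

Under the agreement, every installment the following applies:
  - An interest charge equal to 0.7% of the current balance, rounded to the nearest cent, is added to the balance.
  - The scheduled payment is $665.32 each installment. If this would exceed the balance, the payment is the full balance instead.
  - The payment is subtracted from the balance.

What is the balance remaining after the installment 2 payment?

$1,415.44

Installment 1: $2,712.63 +$18.99 interest = $2,731.62; pay $665.32 → $2,066.30
Installment 2: $2,066.30 +$14.46 interest = $2,080.76; pay $665.32 → $1,415.44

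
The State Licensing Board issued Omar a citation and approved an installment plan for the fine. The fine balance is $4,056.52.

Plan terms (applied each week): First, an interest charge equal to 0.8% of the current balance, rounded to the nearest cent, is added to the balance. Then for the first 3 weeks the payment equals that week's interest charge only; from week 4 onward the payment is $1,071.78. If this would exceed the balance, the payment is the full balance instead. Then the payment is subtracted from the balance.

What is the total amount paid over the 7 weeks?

# | Opening | Interest | Payment | End bal
1 | $4,056.52 | $32.45 | $32.45 | $4,056.52
2 | $4,056.52 | $32.45 | $32.45 | $4,056.52
3 | $4,056.52 | $32.45 | $32.45 | $4,056.52
4 | $4,056.52 | $32.45 | $1,071.78 | $3,017.19
5 | $3,017.19 | $24.14 | $1,071.78 | $1,969.55
6 | $1,969.55 | $15.76 | $1,071.78 | $913.53
7 | $913.53 | $7.31 | $920.84 | $0.00
Total paid: $4,233.53

$4,233.53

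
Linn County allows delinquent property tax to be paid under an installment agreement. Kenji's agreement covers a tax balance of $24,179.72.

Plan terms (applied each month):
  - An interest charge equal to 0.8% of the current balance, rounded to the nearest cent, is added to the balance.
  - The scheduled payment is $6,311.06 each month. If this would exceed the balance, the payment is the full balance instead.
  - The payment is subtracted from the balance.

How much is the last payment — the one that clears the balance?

$5,725.08

# | Opening | Interest | Payment | End bal
1 | $24,179.72 | $193.44 | $6,311.06 | $18,062.10
2 | $18,062.10 | $144.50 | $6,311.06 | $11,895.54
3 | $11,895.54 | $95.16 | $6,311.06 | $5,679.64
4 | $5,679.64 | $45.44 | $5,725.08 | $0.00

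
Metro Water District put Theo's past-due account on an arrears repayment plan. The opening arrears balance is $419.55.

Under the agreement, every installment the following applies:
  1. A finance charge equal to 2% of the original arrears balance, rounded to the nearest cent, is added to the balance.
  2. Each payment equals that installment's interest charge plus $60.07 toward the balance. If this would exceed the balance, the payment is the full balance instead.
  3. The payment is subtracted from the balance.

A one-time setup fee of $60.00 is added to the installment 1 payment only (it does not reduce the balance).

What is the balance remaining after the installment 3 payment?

$239.34

Installment 1: $419.55 +$8.39 interest = $427.94; pay $68.46 (+ $60.00 fee) → $359.48
Installment 2: $359.48 +$8.39 interest = $367.87; pay $68.46 → $299.41
Installment 3: $299.41 +$8.39 interest = $307.80; pay $68.46 → $239.34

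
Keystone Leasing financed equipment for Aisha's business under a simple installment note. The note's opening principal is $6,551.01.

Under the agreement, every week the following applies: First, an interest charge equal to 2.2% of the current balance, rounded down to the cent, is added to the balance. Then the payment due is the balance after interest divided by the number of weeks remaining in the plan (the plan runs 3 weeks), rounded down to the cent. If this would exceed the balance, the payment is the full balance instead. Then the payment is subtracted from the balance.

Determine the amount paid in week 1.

$2,231.71

Week 1: opening $6,551.01; interest $144.12 → $6,695.13; payment $2,231.71; balance $4,463.42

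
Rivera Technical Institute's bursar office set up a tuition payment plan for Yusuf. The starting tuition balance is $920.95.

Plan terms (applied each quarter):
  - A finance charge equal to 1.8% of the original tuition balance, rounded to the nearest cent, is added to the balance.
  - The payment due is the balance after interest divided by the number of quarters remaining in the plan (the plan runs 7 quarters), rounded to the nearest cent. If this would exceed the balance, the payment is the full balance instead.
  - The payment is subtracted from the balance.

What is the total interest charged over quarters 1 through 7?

Quarter 1: opening $920.95; interest $16.58 → $937.53; payment $133.93; balance $803.60
Quarter 2: opening $803.60; interest $16.58 → $820.18; payment $136.70; balance $683.48
Quarter 3: opening $683.48; interest $16.58 → $700.06; payment $140.01; balance $560.05
Quarter 4: opening $560.05; interest $16.58 → $576.63; payment $144.16; balance $432.47
Quarter 5: opening $432.47; interest $16.58 → $449.05; payment $149.68; balance $299.37
Quarter 6: opening $299.37; interest $16.58 → $315.95; payment $157.98; balance $157.97
Quarter 7: opening $157.97; interest $16.58 → $174.55; payment $174.55; balance $0.00
Total interest: $16.58 + $16.58 + $16.58 + $16.58 + $16.58 + $16.58 + $16.58 = $116.06

$116.06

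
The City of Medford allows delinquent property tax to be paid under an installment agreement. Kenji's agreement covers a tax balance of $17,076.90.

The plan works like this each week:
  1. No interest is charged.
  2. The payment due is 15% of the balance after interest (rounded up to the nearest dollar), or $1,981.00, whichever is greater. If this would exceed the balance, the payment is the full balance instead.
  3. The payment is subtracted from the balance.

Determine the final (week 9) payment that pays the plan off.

$450.90

Week 1: $17,076.90 − $2,562.00 → $14,514.90
Week 2: $14,514.90 − $2,178.00 → $12,336.90
Week 3: $12,336.90 − $1,981.00 → $10,355.90
Week 4: $10,355.90 − $1,981.00 → $8,374.90
Week 5: $8,374.90 − $1,981.00 → $6,393.90
Week 6: $6,393.90 − $1,981.00 → $4,412.90
Week 7: $4,412.90 − $1,981.00 → $2,431.90
Week 8: $2,431.90 − $1,981.00 → $450.90
Week 9: $450.90 − $450.90 → $0.00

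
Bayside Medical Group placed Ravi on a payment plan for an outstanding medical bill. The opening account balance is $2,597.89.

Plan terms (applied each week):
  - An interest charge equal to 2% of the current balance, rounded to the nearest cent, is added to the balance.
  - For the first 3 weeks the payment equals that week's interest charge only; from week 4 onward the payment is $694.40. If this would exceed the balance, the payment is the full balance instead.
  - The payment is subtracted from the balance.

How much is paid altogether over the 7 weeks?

Week 1: opening $2,597.89; interest $51.96 → $2,649.85; payment $51.96; balance $2,597.89
Week 2: opening $2,597.89; interest $51.96 → $2,649.85; payment $51.96; balance $2,597.89
Week 3: opening $2,597.89; interest $51.96 → $2,649.85; payment $51.96; balance $2,597.89
Week 4: opening $2,597.89; interest $51.96 → $2,649.85; payment $694.40; balance $1,955.45
Week 5: opening $1,955.45; interest $39.11 → $1,994.56; payment $694.40; balance $1,300.16
Week 6: opening $1,300.16; interest $26.00 → $1,326.16; payment $694.40; balance $631.76
Week 7: opening $631.76; interest $12.64 → $644.40; payment $644.40; balance $0.00
Total paid: $2,883.48

$2,883.48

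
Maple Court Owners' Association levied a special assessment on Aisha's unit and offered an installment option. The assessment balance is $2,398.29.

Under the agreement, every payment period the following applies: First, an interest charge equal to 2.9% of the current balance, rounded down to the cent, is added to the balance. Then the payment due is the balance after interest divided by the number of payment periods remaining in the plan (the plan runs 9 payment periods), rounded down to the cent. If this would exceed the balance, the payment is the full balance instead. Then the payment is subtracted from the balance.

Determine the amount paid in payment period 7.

$325.51

Payment period 1: opening $2,398.29; interest $69.55 → $2,467.84; payment $274.20; balance $2,193.64
Payment period 2: opening $2,193.64; interest $63.61 → $2,257.25; payment $282.15; balance $1,975.10
Payment period 3: opening $1,975.10; interest $57.27 → $2,032.37; payment $290.33; balance $1,742.04
Payment period 4: opening $1,742.04; interest $50.51 → $1,792.55; payment $298.75; balance $1,493.80
Payment period 5: opening $1,493.80; interest $43.32 → $1,537.12; payment $307.42; balance $1,229.70
Payment period 6: opening $1,229.70; interest $35.66 → $1,265.36; payment $316.34; balance $949.02
Payment period 7: opening $949.02; interest $27.52 → $976.54; payment $325.51; balance $651.03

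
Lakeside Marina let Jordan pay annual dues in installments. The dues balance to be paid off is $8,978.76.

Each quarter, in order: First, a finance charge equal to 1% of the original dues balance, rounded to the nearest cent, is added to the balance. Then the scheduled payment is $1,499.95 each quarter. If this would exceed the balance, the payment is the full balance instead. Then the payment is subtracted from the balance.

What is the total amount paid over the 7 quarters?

# | Opening | Interest | Payment | End bal
1 | $8,978.76 | $89.79 | $1,499.95 | $7,568.60
2 | $7,568.60 | $89.79 | $1,499.95 | $6,158.44
3 | $6,158.44 | $89.79 | $1,499.95 | $4,748.28
4 | $4,748.28 | $89.79 | $1,499.95 | $3,338.12
5 | $3,338.12 | $89.79 | $1,499.95 | $1,927.96
6 | $1,927.96 | $89.79 | $1,499.95 | $517.80
7 | $517.80 | $89.79 | $607.59 | $0.00
Total paid: $9,607.29

$9,607.29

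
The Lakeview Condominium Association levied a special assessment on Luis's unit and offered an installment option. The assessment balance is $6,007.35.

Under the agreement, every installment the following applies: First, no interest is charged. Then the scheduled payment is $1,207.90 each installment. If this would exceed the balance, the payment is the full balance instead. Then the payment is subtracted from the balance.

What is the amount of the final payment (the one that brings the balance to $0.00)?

Installment 1: $6,007.35 − $1,207.90 → $4,799.45
Installment 2: $4,799.45 − $1,207.90 → $3,591.55
Installment 3: $3,591.55 − $1,207.90 → $2,383.65
Installment 4: $2,383.65 − $1,207.90 → $1,175.75
Installment 5: $1,175.75 − $1,175.75 → $0.00

$1,175.75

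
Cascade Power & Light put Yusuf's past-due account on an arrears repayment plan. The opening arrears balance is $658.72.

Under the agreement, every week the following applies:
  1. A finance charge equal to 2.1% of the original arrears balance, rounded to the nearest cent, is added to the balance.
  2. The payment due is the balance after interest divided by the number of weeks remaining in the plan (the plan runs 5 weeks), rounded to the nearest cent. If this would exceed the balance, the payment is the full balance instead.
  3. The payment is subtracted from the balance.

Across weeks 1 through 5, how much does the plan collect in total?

$727.87

# | Opening | Interest | Payment | End bal
1 | $658.72 | $13.83 | $134.51 | $538.04
2 | $538.04 | $13.83 | $137.97 | $413.90
3 | $413.90 | $13.83 | $142.58 | $285.15
4 | $285.15 | $13.83 | $149.49 | $149.49
5 | $149.49 | $13.83 | $163.32 | $0.00
Total paid: $727.87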